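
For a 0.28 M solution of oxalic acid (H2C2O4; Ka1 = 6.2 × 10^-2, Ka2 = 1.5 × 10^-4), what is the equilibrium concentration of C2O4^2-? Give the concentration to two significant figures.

First ionization gives [H+] ≈ [HC2O4-] = 1.04 × 10^-1 M.
Second step: Ka2 = [H+][C2O4^2-]/[HC2O4-] ≈ [C2O4^2-] (since [H+] ≈ [HC2O4-]).
So [C2O4^2-] ≈ Ka2.

1.5 × 10^-4 M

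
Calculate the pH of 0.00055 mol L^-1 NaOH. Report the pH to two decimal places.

NaOH is a strong base; [OH-] = 0.00055 M.
pOH = -log(0.00055) = 3.26
pH = 14.00 - 3.26 = 10.74

pH = 10.74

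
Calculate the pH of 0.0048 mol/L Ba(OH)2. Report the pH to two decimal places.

Ba(OH)2 is a strong base (each formula unit releases 2 OH-); [OH-] = 0.0096 M.
pOH = -log(0.0096) = 2.02
pH = 14.00 - 2.02 = 11.98

pH = 11.98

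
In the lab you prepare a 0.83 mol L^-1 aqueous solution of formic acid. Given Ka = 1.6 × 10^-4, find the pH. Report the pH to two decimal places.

pH = 1.94

HCOOH ⇌ HCOO- + H+
From the ICE table, Ka = x²/(0.83 − x) = 1.6 × 10^-4.
Since Ka ≪ C₀, x ≈ √(Ka·C₀) = 1.15 × 10^-2 M.
pH = −log(1.15 × 10^-2) = 1.94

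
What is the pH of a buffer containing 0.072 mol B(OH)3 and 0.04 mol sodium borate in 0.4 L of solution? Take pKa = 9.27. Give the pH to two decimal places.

Henderson–Hasselbalch: pH = pKa + log([B(OH)4-]/[B(OH)3]) = 9.27 + log(0.04/0.072)
pH = 9.27 + (-0.255) = 9.01

pH = 9.01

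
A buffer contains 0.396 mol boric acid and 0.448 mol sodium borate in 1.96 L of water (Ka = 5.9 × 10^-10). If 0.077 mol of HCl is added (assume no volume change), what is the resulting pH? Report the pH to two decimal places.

pH = 9.12

After neutralization: n(B(OH)3) = 0.473 mol, n(B(OH)4-) = 0.371 mol.
pKa = −log(5.9 × 10^-10) = 9.229
Henderson–Hasselbalch with mole ratio 0.371/0.473: pH = 9.229 + (-0.105)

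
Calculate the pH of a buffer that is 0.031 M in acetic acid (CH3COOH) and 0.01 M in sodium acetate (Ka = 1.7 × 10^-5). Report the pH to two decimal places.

pH = 4.28

pKa = −log(1.7 × 10^-5) = 4.770
Using pH = pKa + log([base]/[acid]) with [base]/[acid] = 0.01/0.031:
pH = 4.770 + (-0.491) = 4.28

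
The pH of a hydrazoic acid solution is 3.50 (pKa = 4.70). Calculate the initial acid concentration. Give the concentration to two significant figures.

C₀ = 5.3 × 10^-3 M

[H+] = 10^(-3.50) = 3.16 × 10^-4 M = x
Ka = 10^(−4.70) = 2.00 × 10^-5
Ka = x²/(C₀ − x) ⇒ C₀ = x + x²/Ka
C₀ = 3.16 × 10^-4 + (3.16 × 10^-4)²/(2.00 × 10^-5) = 5.31 × 10^-3 M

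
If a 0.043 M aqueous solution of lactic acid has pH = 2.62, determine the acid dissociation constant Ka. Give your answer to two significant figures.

[H+] = 10^(-2.62) = 2.40 × 10^-3 M
At equilibrium [HA] = 0.043 − 2.40 × 10^-3 = 4.06 × 10^-2 M
Ka = [H+][A-]/[HA] = (2.40 × 10^-3)² / 4.06 × 10^-2 = 1.4 × 10^-4

Ka = 1.4 × 10^-4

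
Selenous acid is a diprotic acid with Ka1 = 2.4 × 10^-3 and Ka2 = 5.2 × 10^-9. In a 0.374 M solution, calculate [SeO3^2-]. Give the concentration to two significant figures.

First ionization gives [H+] ≈ [HSeO3-] = 2.88 × 10^-2 M.
Second step: Ka2 = [H+][SeO3^2-]/[HSeO3-] ≈ [SeO3^2-] (since [H+] ≈ [HSeO3-]).
So [SeO3^2-] ≈ Ka2.

5.2 × 10^-9 M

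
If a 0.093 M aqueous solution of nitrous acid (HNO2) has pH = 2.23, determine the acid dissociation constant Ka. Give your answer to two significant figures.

Ka = 4.0 × 10^-4

[H+] = 10^(-2.23) = 5.89 × 10^-3 M
At equilibrium [HA] = 0.093 − 5.89 × 10^-3 = 8.71 × 10^-2 M
Ka = [H+][A-]/[HA] = (5.89 × 10^-3)² / 8.71 × 10^-2 = 4.0 × 10^-4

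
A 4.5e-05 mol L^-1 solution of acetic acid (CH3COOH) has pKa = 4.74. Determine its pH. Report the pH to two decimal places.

pH = 4.68

CH3COOH ⇌ CH3COO- + H+
Ka = 10^(−4.74) = 1.82 × 10^-5
Ka = [H+]²/(4.5e-05 − [H+]) = 1.82 × 10^-5
The 5% rule fails; solving [H+]² + Ka·[H+] − Ka·C₀ = 0 exactly:
[H+] = (−Ka + √(Ka² + 4·Ka·C₀))/2 = 2.09 × 10^-5 M
pH = −log(2.09 × 10^-5) = 4.68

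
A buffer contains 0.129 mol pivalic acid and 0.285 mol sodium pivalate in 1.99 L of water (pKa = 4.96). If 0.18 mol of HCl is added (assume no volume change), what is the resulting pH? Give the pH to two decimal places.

pH = 4.49

After neutralization: n((CH3)3CCOOH) = 0.309 mol, n((CH3)3CCOO-) = 0.105 mol.
Henderson–Hasselbalch with mole ratio 0.105/0.309: pH = 4.96 + (-0.469)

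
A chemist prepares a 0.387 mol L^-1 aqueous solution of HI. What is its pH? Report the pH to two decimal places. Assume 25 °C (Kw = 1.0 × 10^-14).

pH = 0.41

HI is a strong acid and dissociates completely, so [H+] = 0.387 M.
pH = -log(0.387) = 0.41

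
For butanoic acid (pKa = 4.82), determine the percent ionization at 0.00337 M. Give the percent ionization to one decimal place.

6.5%

CH3(CH2)2COOH ⇌ CH3(CH2)2COO- + H+; let x = [H+] at equilibrium.
Ka = 10^(−4.82) = 1.51 × 10^-5
Solve x² + 1.51e-05x − 5.09e-08 = 0 → x = 2.18 × 10^-4 M
% ionization = x/C₀ × 100% = 2.18 × 10^-4/0.00337 × 100% = 6.5%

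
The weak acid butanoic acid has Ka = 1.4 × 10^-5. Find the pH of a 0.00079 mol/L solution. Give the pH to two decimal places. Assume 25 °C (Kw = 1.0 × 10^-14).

CH3(CH2)2COOH ⇌ CH3(CH2)2COO- + H+
From the ICE table, Ka = [H+]²/(0.00079 − [H+]) = 1.4 × 10^-5.
[H+] is not negligible relative to C₀; solve [H+]² + 1.4e-05·[H+] − 1.11e-08 = 0.
[H+] = [−1.4e-05 + √(1.4e-05² + 4.42e-08)]/2 = 9.84 × 10^-5 M
pH = −log(9.84 × 10^-5) = 4.01

pH = 4.01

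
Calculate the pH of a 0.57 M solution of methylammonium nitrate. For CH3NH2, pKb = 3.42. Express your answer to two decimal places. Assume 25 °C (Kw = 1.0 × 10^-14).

CH3NH3+ is the conjugate acid of the weak base CH3NH2.
Kb = 10^(−3.42) = 3.80 × 10^-4
Ka = Kw/Kb = 1.0×10^-14 / 3.80 × 10^-4 = 2.63 × 10^-11
Let x = [H+] at equilibrium. Ka = x²/(0.57 − x).
Neglecting x in the denominator: x = √(2.63 × 10^-11 × 0.57) = 3.87 × 10^-6 M
Check: 0.00068% ionized — well under 5%, approximation valid.
pH = −log[H+] = −log(3.87 × 10^-6) = 5.41

pH = 5.41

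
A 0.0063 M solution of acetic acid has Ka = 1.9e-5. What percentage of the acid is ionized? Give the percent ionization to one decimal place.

5.3%

CH3COOH ⇌ CH3COO- + H+; let x = [H+] at equilibrium.
Solve x² + 1.9e-05x − 1.2e-07 = 0 → x = 3.37 × 10^-4 M
Fraction ionized = 3.37 × 10^-4 / 0.0063 = 0.0535 → 5.3%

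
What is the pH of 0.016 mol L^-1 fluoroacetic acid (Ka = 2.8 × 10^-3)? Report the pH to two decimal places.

pH = 2.26

FCH2COOH ⇌ FCH2COO- + H+
Ka = [H+]²/(0.016 − [H+]) = 2.8 × 10^-3
Here C₀/Ka ≈ 5.71, so the small-[H+] approximation fails. Use the quadratic:
[H+] = [−0.0028 + √(0.0028² + 0.000179)]/2 = 5.44 × 10^-3 M
pH = −log[H+] = −log(5.44 × 10^-3) = 2.26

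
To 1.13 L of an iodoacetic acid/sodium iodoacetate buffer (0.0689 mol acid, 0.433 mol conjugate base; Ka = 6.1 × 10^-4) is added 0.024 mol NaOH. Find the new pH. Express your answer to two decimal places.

After neutralization: n(ICH2COOH) = 0.0449 mol, n(ICH2COO-) = 0.457 mol.
pKa = −log(6.1 × 10^-4) = 3.215
Henderson–Hasselbalch with mole ratio 0.457/0.0449: pH = 3.215 + (+1.008)

pH = 4.22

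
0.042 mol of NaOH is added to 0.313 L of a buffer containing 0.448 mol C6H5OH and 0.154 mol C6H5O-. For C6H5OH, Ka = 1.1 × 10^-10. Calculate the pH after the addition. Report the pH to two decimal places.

OH- converts C6H5OH to C6H5O-: C6H5OH → 0.406 mol, C6H5O- → 0.196 mol.
pKa = −log(1.1 × 10^-10) = 9.959
Henderson–Hasselbalch with mole ratio 0.196/0.406: pH = 9.959 + (-0.316)

pH = 9.64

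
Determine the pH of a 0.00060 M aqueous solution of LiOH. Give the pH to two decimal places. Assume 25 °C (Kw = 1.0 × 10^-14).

LiOH is a strong base; [OH-] = 0.0006 M.
pOH = -log(0.0006) = 3.22
pH = 14.00 - 3.22 = 10.78

pH = 10.78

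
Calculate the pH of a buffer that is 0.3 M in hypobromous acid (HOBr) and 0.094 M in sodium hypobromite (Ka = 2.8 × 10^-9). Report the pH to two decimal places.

pKa = −log(2.8 × 10^-9) = 8.553
pH = pKa + log([A⁻]/[HA]) = 8.553 + log(0.094/0.3)
pH = 8.553 + (-0.504) = 8.05

pH = 8.05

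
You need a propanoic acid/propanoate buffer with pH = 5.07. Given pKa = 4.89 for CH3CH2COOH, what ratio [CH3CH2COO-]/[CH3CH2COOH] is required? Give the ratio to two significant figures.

pH = pKa + log(r) ⇒ log(r) = 5.07 − 4.89 = +0.18
r = [CH3CH2COO-]/[CH3CH2COOH] = 10^(+0.18) = 1.51

ratio = 1.5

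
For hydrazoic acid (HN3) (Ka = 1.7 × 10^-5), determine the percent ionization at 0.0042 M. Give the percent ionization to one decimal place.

6.2%

HN3 ⇌ N3- + H+; let x = [H+] at equilibrium.
Ka = x²/(C₀ − x); solving the quadratic gives x = 2.59 × 10^-4 M.
% ionization = x/C₀ × 100% = 2.59 × 10^-4/0.0042 × 100% = 6.2%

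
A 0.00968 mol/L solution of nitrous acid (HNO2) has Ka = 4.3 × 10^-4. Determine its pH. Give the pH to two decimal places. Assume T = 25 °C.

HNO2 ⇌ NO2- + H+
Ka = x²/(0.00968 − x) = 4.3 × 10^-4
Here C₀/Ka ≈ 22.5, so the small-x approximation fails. Use the quadratic:
x = [−0.00043 + √(0.00043² + 1.66e-05)]/2 = 1.84 × 10^-3 M
pH = −log(1.84 × 10^-3) = 2.74

pH = 2.74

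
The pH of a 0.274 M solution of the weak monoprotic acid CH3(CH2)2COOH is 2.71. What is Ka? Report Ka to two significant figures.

Ka = 1.4 × 10^-5

[H+] = 10^(-2.71) = 1.95 × 10^-3 M
At equilibrium [HA] = 0.274 − 1.95 × 10^-3 = 2.72 × 10^-1 M
Ka = [H+][A-]/[HA] = (1.95 × 10^-3)² / 2.72 × 10^-1 = 1.4 × 10^-5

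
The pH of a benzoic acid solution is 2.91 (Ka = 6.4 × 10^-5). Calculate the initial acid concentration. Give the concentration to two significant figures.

[H+] = 10^(-2.91) = 1.23 × 10^-3 M = x
Ka = x²/(C₀ − x) ⇒ C₀ = x + x²/Ka
C₀ = 1.23 × 10^-3 + (1.23 × 10^-3)²/(6.4 × 10^-5) = 2.49 × 10^-2 M

C₀ = 2.5 × 10^-2 M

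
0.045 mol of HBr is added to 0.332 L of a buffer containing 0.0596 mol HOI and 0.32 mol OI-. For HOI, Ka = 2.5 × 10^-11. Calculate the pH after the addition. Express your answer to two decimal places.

pH = 11.02

Added H+ converts OI- to HOI: HOI → 0.105 mol, OI- → 0.275 mol.
pKa = −log(2.5 × 10^-11) = 10.602
Henderson–Hasselbalch with mole ratio 0.275/0.105: pH = 10.602 + (+0.418)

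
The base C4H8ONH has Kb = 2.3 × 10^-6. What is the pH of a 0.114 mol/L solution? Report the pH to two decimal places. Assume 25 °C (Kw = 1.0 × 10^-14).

pH = 10.71

C4H8ONH + H2O ⇌ C4H8ONH2+ + OH-
Kb = [OH-]²/(0.114 − [OH-]) = 2.3 × 10^-6
Since Kb ≪ C₀, [OH-] ≈ √(Kb·C₀) = 5.12 × 10^-4 M.
pOH = 3.29, so pH = 14.00 − pOH = 10.71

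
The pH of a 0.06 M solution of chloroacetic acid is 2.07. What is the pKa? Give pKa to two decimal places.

pKa = 2.85

[H+] = 10^(-2.07) = 8.51 × 10^-3 M
At equilibrium [HA] = 0.06 − 8.51 × 10^-3 = 5.15 × 10^-2 M
Ka = [H+][A-]/[HA] = (8.51 × 10^-3)² / 5.15 × 10^-2 = 1.41 × 10^-3
pKa = -log(1.41 × 10^-3) = 2.85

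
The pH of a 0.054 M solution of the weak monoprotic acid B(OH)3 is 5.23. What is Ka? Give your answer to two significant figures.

[H+] = 10^(-5.23) = 5.89 × 10^-6 M
At equilibrium [HA] = 0.054 − 5.89 × 10^-6 = 5.40 × 10^-2 M
Ka = [H+][A-]/[HA] = (5.89 × 10^-6)² / 5.40 × 10^-2 = 6.4 × 10^-10

Ka = 6.4 × 10^-10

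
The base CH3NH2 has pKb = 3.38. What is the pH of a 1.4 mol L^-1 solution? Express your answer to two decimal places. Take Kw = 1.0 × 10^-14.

CH3NH2 + H2O ⇌ CH3NH3+ + OH-
Kb = 10^(−3.38) = 4.17 × 10^-4
Let x = [OH-] at equilibrium. Kb = x²/(1.4 − x).
Assume x ≪ 1.4: x ≈ √(4.17 × 10^-4 × 1.4) = 2.42 × 10^-2 M
Check: 1.7% ionized — well under 5%, approximation valid.
pOH = −log(2.42 × 10^-2) = 1.62; pH = 14.00 − 1.62 = 12.38

pH = 12.38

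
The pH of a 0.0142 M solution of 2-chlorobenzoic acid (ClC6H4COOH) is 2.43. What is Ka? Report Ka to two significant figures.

[H+] = 10^(-2.43) = 3.72 × 10^-3 M
At equilibrium [HA] = 0.0142 − 3.72 × 10^-3 = 1.05 × 10^-2 M
Ka = [H+][A-]/[HA] = (3.72 × 10^-3)² / 1.05 × 10^-2 = 1.3 × 10^-3

Ka = 1.3 × 10^-3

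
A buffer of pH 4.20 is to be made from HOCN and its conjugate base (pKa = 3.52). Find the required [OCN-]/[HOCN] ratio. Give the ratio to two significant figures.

pH = pKa + log(r) ⇒ log(r) = 4.20 − 3.52 = +0.68
r = [OCN-]/[HOCN] = 10^(+0.68) = 4.79

ratio = 4.8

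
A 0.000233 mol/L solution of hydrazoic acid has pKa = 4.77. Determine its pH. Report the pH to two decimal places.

pH = 4.26

HN3 ⇌ N3- + H+
Ka = 10^(−4.77) = 1.70 × 10^-5
Ka = [H+]²/(0.000233 − [H+]) = 1.70 × 10^-5
Here C₀/Ka ≈ 13.7, so the small-[H+] approximation fails. Use the quadratic:
[H+] = [−1.7e-05 + √(1.7e-05² + 1.58e-08)]/2 = 5.50 × 10^-5 M
pH = −log[H+] = −log(5.50 × 10^-5) = 4.26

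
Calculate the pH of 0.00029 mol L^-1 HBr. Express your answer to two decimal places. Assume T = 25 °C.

pH = 3.54

HBr is a strong acid and dissociates completely, so [H+] = 0.00029 M.
pH = -log(0.00029) = 3.54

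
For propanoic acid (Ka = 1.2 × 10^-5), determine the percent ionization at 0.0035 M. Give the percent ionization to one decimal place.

CH3CH2COOH ⇌ CH3CH2COO- + H+; let x = [H+] at equilibrium.
Ka = x²/(C₀ − x); solving the quadratic gives x = 1.99 × 10^-4 M.
Fraction ionized = 1.99 × 10^-4 / 0.0035 = 0.0569 → 5.7%

5.7%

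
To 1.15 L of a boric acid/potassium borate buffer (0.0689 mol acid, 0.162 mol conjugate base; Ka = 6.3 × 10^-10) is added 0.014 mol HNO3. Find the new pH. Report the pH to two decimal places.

After neutralization: n(B(OH)3) = 0.0829 mol, n(B(OH)4-) = 0.148 mol.
pKa = −log(6.3 × 10^-10) = 9.201
Henderson–Hasselbalch with mole ratio 0.148/0.0829: pH = 9.201 + (+0.252)

pH = 9.45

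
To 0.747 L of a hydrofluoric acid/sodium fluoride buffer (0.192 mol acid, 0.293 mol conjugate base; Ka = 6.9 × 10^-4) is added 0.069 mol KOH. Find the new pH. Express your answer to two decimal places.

After neutralization: n(HF) = 0.123 mol, n(F-) = 0.362 mol.
pKa = −log(6.9 × 10^-4) = 3.161
Henderson–Hasselbalch with mole ratio 0.362/0.123: pH = 3.161 + (+0.469)

pH = 3.63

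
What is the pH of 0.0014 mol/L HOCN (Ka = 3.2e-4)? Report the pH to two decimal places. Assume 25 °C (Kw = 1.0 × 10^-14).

pH = 3.28

HOCN ⇌ OCN- + H+
Let x = [H+] at equilibrium. Ka = x²/(0.0014 − x).
x is not negligible relative to C₀; solve x² + 0.00032·x − 4.48e-07 = 0.
x = [−0.00032 + √(0.00032² + 1.79e-06)]/2 = 5.28 × 10^-4 M
pH = −log[H+] = −log(5.28 × 10^-4) = 3.28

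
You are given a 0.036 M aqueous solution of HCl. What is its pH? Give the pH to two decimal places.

pH = 1.44

HCl is a strong acid and dissociates completely, so [H+] = 0.036 M.
pH = -log(0.036) = 1.44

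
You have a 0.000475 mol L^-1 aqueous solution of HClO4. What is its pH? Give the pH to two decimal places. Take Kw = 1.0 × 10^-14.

pH = 3.32

HClO4 is a strong acid and dissociates completely, so [H+] = 0.000475 M.
pH = -log(0.000475) = 3.32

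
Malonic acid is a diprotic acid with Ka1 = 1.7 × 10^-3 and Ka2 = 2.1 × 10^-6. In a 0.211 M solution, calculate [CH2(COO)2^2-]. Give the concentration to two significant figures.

First ionization gives [H+] ≈ [CH2(COOH)COO-] = 1.81 × 10^-2 M.
Second step: Ka2 = [H+][CH2(COO)2^2-]/[CH2(COOH)COO-] ≈ [CH2(COO)2^2-] (since [H+] ≈ [CH2(COOH)COO-]).
So [CH2(COO)2^2-] ≈ Ka2.

2.1 × 10^-6 M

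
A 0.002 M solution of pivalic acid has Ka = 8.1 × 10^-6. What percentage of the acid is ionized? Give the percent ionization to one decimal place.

6.2%

(CH3)3CCOOH ⇌ (CH3)3CCOO- + H+; let x = [H+] at equilibrium.
Solve x² + 8.1e-06x − 1.62e-08 = 0 → x = 1.23 × 10^-4 M
% ionization = x/C₀ × 100% = 1.23 × 10^-4/0.002 × 100% = 6.2%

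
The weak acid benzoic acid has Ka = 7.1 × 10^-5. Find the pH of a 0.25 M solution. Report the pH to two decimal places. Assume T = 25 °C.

C6H5COOH ⇌ C6H5COO- + H+
Ka = [H+]²/(0.25 − [H+]) = 7.1 × 10^-5
Since Ka ≪ C₀, [H+] ≈ √(Ka·C₀) = 4.21 × 10^-3 M.
Check: 1.7% ionized — well under 5%, approximation valid.
pH = −log[H+] = −log(4.21 × 10^-3) = 2.38

pH = 2.38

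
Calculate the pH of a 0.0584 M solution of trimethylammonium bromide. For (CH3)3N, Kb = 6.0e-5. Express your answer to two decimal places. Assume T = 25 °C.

(CH3)3NH+ is the conjugate acid of the weak base (CH3)3N.
Ka = Kw/Kb = 1.0×10^-14 / 6.0 × 10^-5 = 1.67 × 10^-10
Ka = [H+]²/(0.0584 − [H+]) = 1.67 × 10^-10
Neglecting [H+] in the denominator: [H+] = √(1.67 × 10^-10 × 0.0584) = 3.12 × 10^-6 M
pH = −log[H+] = −log(3.12 × 10^-6) = 5.51

pH = 5.51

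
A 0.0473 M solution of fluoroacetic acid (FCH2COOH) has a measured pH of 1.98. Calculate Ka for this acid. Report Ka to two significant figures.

[H+] = 10^(-1.98) = 1.05 × 10^-2 M
At equilibrium [HA] = 0.0473 − 1.05 × 10^-2 = 3.68 × 10^-2 M
Ka = [H+][A-]/[HA] = (1.05 × 10^-2)² / 3.68 × 10^-2 = 3.0 × 10^-3

Ka = 3.0 × 10^-3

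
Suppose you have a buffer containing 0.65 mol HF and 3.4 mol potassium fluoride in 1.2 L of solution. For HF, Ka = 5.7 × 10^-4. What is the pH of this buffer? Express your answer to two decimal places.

pH = 3.96

pKa = −log(5.7 × 10^-4) = 3.244
Using pH = pKa + log([base]/[acid]) with [base]/[acid] = 3.4/0.65:
pH = 3.244 + (+0.719) = 3.96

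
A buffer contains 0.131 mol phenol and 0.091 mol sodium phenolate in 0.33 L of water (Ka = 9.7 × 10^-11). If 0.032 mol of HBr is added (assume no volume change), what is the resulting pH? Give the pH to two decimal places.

pH = 9.57

Added H+ converts C6H5O- to C6H5OH: C6H5OH → 0.163 mol, C6H5O- → 0.059 mol.
pKa = −log(9.7 × 10^-11) = 10.013
pH = pKa + log([A⁻]/[HA]) = 10.013 + log(0.059/0.163) = 10.013 -0.441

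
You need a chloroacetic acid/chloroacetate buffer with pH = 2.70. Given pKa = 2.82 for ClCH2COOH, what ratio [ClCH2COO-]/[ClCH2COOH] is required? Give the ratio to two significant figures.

pH = pKa + log(r) ⇒ log(r) = 2.70 − 2.82 = -0.12
r = [ClCH2COO-]/[ClCH2COOH] = 10^(-0.12) = 0.759

ratio = 0.76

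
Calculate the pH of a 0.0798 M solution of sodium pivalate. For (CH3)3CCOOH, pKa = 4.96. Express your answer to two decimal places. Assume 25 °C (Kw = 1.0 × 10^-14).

(CH3)3CCOO- is the conjugate base of the weak acid (CH3)3CCOOH.
Ka = 10^(−4.96) = 1.10 × 10^-5
Kb = Kw/Ka = 1.0×10^-14 / 1.10 × 10^-5 = 9.09 × 10^-10
From the ICE table, Kb = [OH-]²/(0.0798 − [OH-]) = 9.09 × 10^-10.
Assume [OH-] ≪ 0.0798: [OH-] ≈ √(9.09 × 10^-10 × 0.0798) = 8.52 × 10^-6 M
pOH = −log(8.52 × 10^-6) = 5.07; pH = 14.00 − 5.07 = 8.93

pH = 8.93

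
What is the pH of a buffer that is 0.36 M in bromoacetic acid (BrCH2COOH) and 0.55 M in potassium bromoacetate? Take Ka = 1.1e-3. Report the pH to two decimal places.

pKa = −log(1.1 × 10^-3) = 2.959
pH = pKa + log([A⁻]/[HA]) = 2.959 + log(0.55/0.36)
pH = 2.959 + (+0.184) = 3.14

pH = 3.14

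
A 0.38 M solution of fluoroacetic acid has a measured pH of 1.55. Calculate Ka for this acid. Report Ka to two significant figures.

[H+] = 10^(-1.55) = 2.82 × 10^-2 M
At equilibrium [HA] = 0.38 − 2.82 × 10^-2 = 3.52 × 10^-1 M
Ka = [H+][A-]/[HA] = (2.82 × 10^-2)² / 3.52 × 10^-1 = 2.3 × 10^-3

Ka = 2.3 × 10^-3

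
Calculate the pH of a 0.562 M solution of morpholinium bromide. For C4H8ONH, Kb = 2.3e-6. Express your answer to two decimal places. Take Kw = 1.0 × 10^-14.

pH = 4.31

C4H8ONH2+ is the conjugate acid of the weak base C4H8ONH.
Ka = Kw/Kb = 1.0×10^-14 / 2.3 × 10^-6 = 4.35 × 10^-9
Let x = [H+] at equilibrium. Ka = x²/(0.562 − x).
Assume x ≪ 0.562: x ≈ √(4.35 × 10^-9 × 0.562) = 4.94 × 10^-5 M
Check: 0.0088% ionized — well under 5%, approximation valid.
pH = −log[H+] = −log(4.94 × 10^-5) = 4.31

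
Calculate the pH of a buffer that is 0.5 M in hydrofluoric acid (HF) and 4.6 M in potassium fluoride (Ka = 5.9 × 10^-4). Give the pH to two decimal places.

pKa = −log(5.9 × 10^-4) = 3.229
Using pH = pKa + log([base]/[acid]) with [base]/[acid] = 4.6/0.5:
pH = 3.229 + (+0.964) = 4.19

pH = 4.19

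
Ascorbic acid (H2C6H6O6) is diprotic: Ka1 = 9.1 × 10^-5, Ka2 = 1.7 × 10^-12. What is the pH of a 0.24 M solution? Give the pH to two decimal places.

pH = 2.33

Since Ka1 ≫ Ka2, the first ionization dominates [H+].
Ka1 = x²/(0.24 − x) = 9.1 × 10^-5
x ≈ √(9.1 × 10^-5 × 0.24) = 4.67 × 10^-3 M
pH = −log(4.67 × 10^-3) = 2.33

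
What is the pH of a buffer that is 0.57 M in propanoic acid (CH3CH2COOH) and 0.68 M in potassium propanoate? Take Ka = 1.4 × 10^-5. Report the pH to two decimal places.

pH = 4.93

pKa = −log(1.4 × 10^-5) = 4.854
pH = pKa + log([A⁻]/[HA]) = 4.854 + log(0.68/0.57)
pH = 4.854 + (+0.077) = 4.93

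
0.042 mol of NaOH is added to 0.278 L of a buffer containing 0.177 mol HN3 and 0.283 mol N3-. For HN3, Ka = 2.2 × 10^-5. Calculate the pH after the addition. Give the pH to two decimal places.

pH = 5.04

OH- converts HN3 to N3-: HN3 → 0.135 mol, N3- → 0.325 mol.
pKa = −log(2.2 × 10^-5) = 4.658
Henderson–Hasselbalch with mole ratio 0.325/0.135: pH = 4.658 + (+0.382)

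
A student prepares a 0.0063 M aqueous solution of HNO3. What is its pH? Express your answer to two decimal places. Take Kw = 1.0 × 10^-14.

HNO3 is a strong acid and dissociates completely, so [H+] = 0.0063 M.
pH = -log(0.0063) = 2.20

pH = 2.20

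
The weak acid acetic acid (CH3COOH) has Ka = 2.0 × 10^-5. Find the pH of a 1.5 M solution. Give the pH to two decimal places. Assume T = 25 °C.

pH = 2.26

CH3COOH ⇌ CH3COO- + H+
Ka = x²/(1.5 − x) = 2.0 × 10^-5
Since Ka ≪ C₀, x ≈ √(Ka·C₀) = 5.48 × 10^-3 M.
(x/C₀ = 0.37% < 5%, so the approximation holds.)
pH = −log[H+] = −log(5.48 × 10^-3) = 2.26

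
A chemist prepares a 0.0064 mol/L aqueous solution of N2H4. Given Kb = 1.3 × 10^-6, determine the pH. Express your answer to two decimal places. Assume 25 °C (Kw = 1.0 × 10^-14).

N2H4 + H2O ⇌ N2H5+ + OH-
Kb = [OH-]²/(0.0064 − [OH-]) = 1.3 × 10^-6
Since Kb ≪ C₀, [OH-] ≈ √(Kb·C₀) = 9.12 × 10^-5 M.
Check: 1.4% ionized — well under 5%, approximation valid.
pOH = −log(9.12 × 10^-5) = 4.04; pH = 14.00 − 4.04 = 9.96

pH = 9.96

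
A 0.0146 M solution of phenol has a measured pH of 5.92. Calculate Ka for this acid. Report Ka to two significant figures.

Ka = 9.9 × 10^-11

[H+] = 10^(-5.92) = 1.20 × 10^-6 M
At equilibrium [HA] = 0.0146 − 1.20 × 10^-6 = 1.46 × 10^-2 M
Ka = [H+][A-]/[HA] = (1.20 × 10^-6)² / 1.46 × 10^-2 = 9.9 × 10^-11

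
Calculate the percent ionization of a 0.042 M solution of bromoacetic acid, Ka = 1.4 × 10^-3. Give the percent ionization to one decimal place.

BrCH2COOH ⇌ BrCH2COO- + H+; let x = [H+] at equilibrium.
Ka = x²/(C₀ − x); solving the quadratic gives x = 7.00 × 10^-3 M.
Fraction ionized = 7.00 × 10^-3 / 0.042 = 0.1667 → 16.7%

16.7%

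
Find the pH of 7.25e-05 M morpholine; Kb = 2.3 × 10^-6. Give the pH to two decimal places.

C4H8ONH + H2O ⇌ C4H8ONH2+ + OH-
Kb = [OH-]²/(7.25e-05 − [OH-]) = 2.3 × 10^-6
Here C₀/Kb ≈ 31.5, so the small-[OH-] approximation fails. Use the quadratic:
[OH-] = [−2.3e-06 + √(2.3e-06² + 6.67e-10)]/2 = 1.18 × 10^-5 M
pOH = −log(1.18 × 10^-5) = 4.93; pH = 14.00 − 4.93 = 9.07

pH = 9.07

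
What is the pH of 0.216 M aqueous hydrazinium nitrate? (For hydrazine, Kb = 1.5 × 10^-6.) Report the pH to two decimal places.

N2H5+ is the conjugate acid of the weak base N2H4.
Ka = Kw/Kb = 1.0×10^-14 / 1.5 × 10^-6 = 6.67 × 10^-9
Ka = [H+]²/(0.216 − [H+]) = 6.67 × 10^-9
Neglecting [H+] in the denominator: [H+] = √(6.67 × 10^-9 × 0.216) = 3.80 × 10^-5 M
Check: 0.018% ionized — well under 5%, approximation valid.
pH = −log[H+] = −log(3.80 × 10^-5) = 4.42

pH = 4.42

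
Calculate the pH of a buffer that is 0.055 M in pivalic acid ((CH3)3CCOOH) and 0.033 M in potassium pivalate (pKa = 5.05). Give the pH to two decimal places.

Henderson–Hasselbalch: pH = pKa + log([(CH3)3CCOO-]/[(CH3)3CCOOH]) = 5.05 + log(0.033/0.055)
pH = 5.05 + (-0.222) = 4.83

pH = 4.83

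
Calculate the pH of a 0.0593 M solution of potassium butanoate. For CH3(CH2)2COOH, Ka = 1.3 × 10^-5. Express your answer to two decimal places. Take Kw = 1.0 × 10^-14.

pH = 8.83

CH3(CH2)2COO- is the conjugate base of the weak acid CH3(CH2)2COOH.
Kb = Kw/Ka = 1.0×10^-14 / 1.3 × 10^-5 = 7.69 × 10^-10
From the ICE table, Kb = [OH-]²/(0.0593 − [OH-]) = 7.69 × 10^-10.
Assume [OH-] ≪ 0.0593: [OH-] ≈ √(7.69 × 10^-10 × 0.0593) = 6.75 × 10^-6 M
pOH = 5.17, so pH = 14.00 − pOH = 8.83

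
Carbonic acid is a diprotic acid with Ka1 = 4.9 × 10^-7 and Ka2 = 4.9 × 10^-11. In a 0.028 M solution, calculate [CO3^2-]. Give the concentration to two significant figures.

4.9 × 10^-11 M

First ionization gives [H+] ≈ [HCO3-] = 1.17 × 10^-4 M.
Second step: Ka2 = [H+][CO3^2-]/[HCO3-] ≈ [CO3^2-] (since [H+] ≈ [HCO3-]).
So [CO3^2-] ≈ Ka2.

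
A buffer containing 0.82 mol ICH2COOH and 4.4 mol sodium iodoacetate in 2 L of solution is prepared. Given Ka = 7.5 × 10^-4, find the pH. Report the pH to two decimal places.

pH = 3.85

pKa = −log(7.5 × 10^-4) = 3.125
Henderson–Hasselbalch: pH = pKa + log([ICH2COO-]/[ICH2COOH]) = 3.125 + log(4.4/0.82)
pH = 3.125 + (+0.730) = 3.85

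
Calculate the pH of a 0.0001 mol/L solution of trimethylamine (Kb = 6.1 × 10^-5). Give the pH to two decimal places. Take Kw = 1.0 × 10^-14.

(CH3)3N + H2O ⇌ (CH3)3NH+ + OH-
From the ICE table, Kb = x²/(0.0001 − x) = 6.1 × 10^-5.
The 5% rule fails; solving x² + Kb·x − Kb·C₀ = 0 exactly:
x = (−Kb + √(Kb² + 4·Kb·C₀))/2 = 5.33 × 10^-5 M
pOH = −log(5.33 × 10^-5) = 4.27; pH = 14.00 − 4.27 = 9.73

pH = 9.73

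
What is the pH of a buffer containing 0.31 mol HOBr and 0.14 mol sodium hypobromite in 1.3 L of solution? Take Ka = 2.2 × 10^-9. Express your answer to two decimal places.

pKa = −log(2.2 × 10^-9) = 8.658
Using pH = pKa + log([base]/[acid]) with [base]/[acid] = 0.14/0.31:
pH = 8.658 + (-0.345) = 8.31

pH = 8.31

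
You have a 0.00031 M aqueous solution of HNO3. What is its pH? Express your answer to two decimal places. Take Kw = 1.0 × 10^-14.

HNO3 is a strong acid and dissociates completely, so [H+] = 0.00031 M.
pH = -log(0.00031) = 3.51

pH = 3.51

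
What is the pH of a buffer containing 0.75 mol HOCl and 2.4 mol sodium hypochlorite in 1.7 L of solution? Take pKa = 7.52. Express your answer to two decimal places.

pH = 8.03

Using pH = pKa + log([base]/[acid]) with [base]/[acid] = 2.4/0.75:
pH = 7.52 + (+0.505) = 8.03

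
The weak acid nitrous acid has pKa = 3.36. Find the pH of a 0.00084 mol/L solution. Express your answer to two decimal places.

pH = 3.37

HNO2 ⇌ NO2- + H+
Ka = 10^(−3.36) = 4.37 × 10^-4
From the ICE table, Ka = [H+]²/(0.00084 − [H+]) = 4.37 × 10^-4.
Here C₀/Ka ≈ 1.92, so the small-[H+] approximation fails. Use the quadratic:
[H+] = [−0.000437 + √(0.000437² + 1.47e-06)]/2 = 4.26 × 10^-4 M
pH = −log[H+] = −log(4.26 × 10^-4) = 3.37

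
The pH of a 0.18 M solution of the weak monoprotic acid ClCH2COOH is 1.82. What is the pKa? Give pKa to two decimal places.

[H+] = 10^(-1.82) = 1.51 × 10^-2 M
At equilibrium [HA] = 0.18 − 1.51 × 10^-2 = 1.65 × 10^-1 M
Ka = [H+][A-]/[HA] = (1.51 × 10^-2)² / 1.65 × 10^-1 = 1.38 × 10^-3
pKa = -log(1.38 × 10^-3) = 2.86

pKa = 2.86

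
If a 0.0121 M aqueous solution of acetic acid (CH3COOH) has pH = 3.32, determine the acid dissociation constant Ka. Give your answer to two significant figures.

Ka = 2.0 × 10^-5

[H+] = 10^(-3.32) = 4.79 × 10^-4 M
At equilibrium [HA] = 0.0121 − 4.79 × 10^-4 = 1.16 × 10^-2 M
Ka = [H+][A-]/[HA] = (4.79 × 10^-4)² / 1.16 × 10^-2 = 2.0 × 10^-5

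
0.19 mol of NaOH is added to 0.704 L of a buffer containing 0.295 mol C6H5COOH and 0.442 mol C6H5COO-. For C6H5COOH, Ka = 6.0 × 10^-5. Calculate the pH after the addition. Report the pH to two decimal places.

OH- converts C6H5COOH to C6H5COO-: C6H5COOH → 0.105 mol, C6H5COO- → 0.632 mol.
pKa = −log(6.0 × 10^-5) = 4.222
pH = pKa + log(n_C6H5COO-/n_C6H5COOH) = 4.222 + log(0.632/0.105) = 4.222 + (+0.780)

pH = 5.00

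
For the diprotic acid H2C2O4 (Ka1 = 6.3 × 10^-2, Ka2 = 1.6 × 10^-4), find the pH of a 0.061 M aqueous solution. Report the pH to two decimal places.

pH = 1.42

Since Ka1 ≫ Ka2, the first ionization dominates [H+].
Ka1 = x²/(0.061 − x) = 6.3 × 10^-2
Solving the quadratic: x = (−Ka1 + √(Ka1² + 4·Ka1·C₀))/2 = 3.80 × 10^-2 M
pH = −log(3.80 × 10^-2) = 1.42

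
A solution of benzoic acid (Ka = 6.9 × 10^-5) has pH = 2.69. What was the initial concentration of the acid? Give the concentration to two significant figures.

C₀ = 6.2 × 10^-2 M

[H+] = 10^(-2.69) = 2.04 × 10^-3 M = x
Ka = x²/(C₀ − x) ⇒ C₀ = x + x²/Ka
C₀ = 2.04 × 10^-3 + (2.04 × 10^-3)²/(6.9 × 10^-5) = 6.24 × 10^-2 M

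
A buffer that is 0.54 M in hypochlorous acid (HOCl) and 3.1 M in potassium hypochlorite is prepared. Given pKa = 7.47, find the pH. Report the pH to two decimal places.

pH = 8.23

Henderson–Hasselbalch: pH = pKa + log([OCl-]/[HOCl]) = 7.47 + log(3.1/0.54)
pH = 7.47 + (+0.759) = 8.23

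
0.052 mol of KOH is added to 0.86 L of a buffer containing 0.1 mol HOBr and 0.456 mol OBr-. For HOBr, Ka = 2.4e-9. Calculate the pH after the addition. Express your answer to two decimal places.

OH- converts HOBr to OBr-: HOBr → 0.048 mol, OBr- → 0.508 mol.
pKa = −log(2.4 × 10^-9) = 8.620
Henderson–Hasselbalch with mole ratio 0.508/0.048: pH = 8.620 + (+1.025)

pH = 9.64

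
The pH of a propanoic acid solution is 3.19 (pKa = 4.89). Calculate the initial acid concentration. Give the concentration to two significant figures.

C₀ = 3.3 × 10^-2 M

[H+] = 10^(-3.19) = 6.46 × 10^-4 M = x
Ka = 10^(−4.89) = 1.29 × 10^-5
Ka = x²/(C₀ − x) ⇒ C₀ = x + x²/Ka
C₀ = 6.46 × 10^-4 + (6.46 × 10^-4)²/(1.29 × 10^-5) = 3.30 × 10^-2 M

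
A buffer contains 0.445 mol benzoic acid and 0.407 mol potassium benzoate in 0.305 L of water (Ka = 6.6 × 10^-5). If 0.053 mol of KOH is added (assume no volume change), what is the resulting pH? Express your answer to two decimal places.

OH- converts C6H5COOH to C6H5COO-: C6H5COOH → 0.392 mol, C6H5COO- → 0.46 mol.
pKa = −log(6.6 × 10^-5) = 4.180
pH = pKa + log([A⁻]/[HA]) = 4.180 + log(0.46/0.392) = 4.180 +0.069

pH = 4.25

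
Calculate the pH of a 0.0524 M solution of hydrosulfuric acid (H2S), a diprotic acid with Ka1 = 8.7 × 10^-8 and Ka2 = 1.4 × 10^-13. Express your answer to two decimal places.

pH = 4.17

Since Ka1 ≫ Ka2, the first ionization dominates [H+].
Ka1 = x²/(0.0524 − x) = 8.7 × 10^-8
x ≈ √(8.7 × 10^-8 × 0.0524) = 6.75 × 10^-5 M
pH = −log(6.75 × 10^-5) = 4.17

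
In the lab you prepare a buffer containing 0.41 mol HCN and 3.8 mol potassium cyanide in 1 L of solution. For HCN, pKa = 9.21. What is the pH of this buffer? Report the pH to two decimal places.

pH = 10.18

Henderson–Hasselbalch: pH = pKa + log([CN-]/[HCN]) = 9.21 + log(3.8/0.41)
pH = 9.21 + (+0.967) = 10.18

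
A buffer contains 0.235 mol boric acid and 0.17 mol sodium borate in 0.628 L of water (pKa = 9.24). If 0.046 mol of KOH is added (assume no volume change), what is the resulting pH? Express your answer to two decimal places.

OH- converts B(OH)3 to B(OH)4-: B(OH)3 → 0.189 mol, B(OH)4- → 0.216 mol.
pH = pKa + log(n_B(OH)4-/n_B(OH)3) = 9.24 + log(0.216/0.189) = 9.24 + (+0.058)

pH = 9.30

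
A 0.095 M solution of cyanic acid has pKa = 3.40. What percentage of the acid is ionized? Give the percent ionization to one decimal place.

HOCN ⇌ OCN- + H+; let x = [H+] at equilibrium.
Ka = 10^(−3.40) = 3.98 × 10^-4
Solve x² + 0.000398x − 3.78e-05 = 0 → x = 5.95 × 10^-3 M
Fraction ionized = 5.95 × 10^-3 / 0.095 = 0.0626 → 6.3%

6.3%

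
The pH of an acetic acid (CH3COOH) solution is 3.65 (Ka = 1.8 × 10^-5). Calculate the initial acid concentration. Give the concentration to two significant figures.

C₀ = 3.0 × 10^-3 M

[H+] = 10^(-3.65) = 2.24 × 10^-4 M = x
Ka = x²/(C₀ − x) ⇒ C₀ = x + x²/Ka
C₀ = 2.24 × 10^-4 + (2.24 × 10^-4)²/(1.8 × 10^-5) = 3.01 × 10^-3 M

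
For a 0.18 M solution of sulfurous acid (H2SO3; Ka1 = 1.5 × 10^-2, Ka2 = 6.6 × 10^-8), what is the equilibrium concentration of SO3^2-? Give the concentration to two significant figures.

First ionization gives [H+] ≈ [HSO3-] = 4.50 × 10^-2 M.
Second step: Ka2 = [H+][SO3^2-]/[HSO3-] ≈ [SO3^2-] (since [H+] ≈ [HSO3-]).
So [SO3^2-] ≈ Ka2.

6.6 × 10^-8 M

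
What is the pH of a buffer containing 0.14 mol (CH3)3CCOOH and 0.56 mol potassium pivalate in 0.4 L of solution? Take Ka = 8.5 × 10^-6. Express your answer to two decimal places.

pH = 5.67

pKa = −log(8.5 × 10^-6) = 5.071
Henderson–Hasselbalch: pH = pKa + log([(CH3)3CCOO-]/[(CH3)3CCOOH]) = 5.071 + log(0.56/0.14)
pH = 5.071 + (+0.602) = 5.67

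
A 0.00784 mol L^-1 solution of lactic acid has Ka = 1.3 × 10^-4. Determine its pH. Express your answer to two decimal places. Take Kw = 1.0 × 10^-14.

CH3CH(OH)COOH ⇌ CH3CH(OH)COO- + H+
Ka = x²/(0.00784 − x) = 1.3 × 10^-4
The 5% rule fails; solving x² + Ka·x − Ka·C₀ = 0 exactly:
x = (−Ka + √(Ka² + 4·Ka·C₀))/2 = 9.47 × 10^-4 M
pH = −log(9.47 × 10^-4) = 3.02

pH = 3.02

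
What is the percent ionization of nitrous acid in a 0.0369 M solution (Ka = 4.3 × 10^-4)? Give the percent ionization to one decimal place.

HNO2 ⇌ NO2- + H+; let x = [H+] at equilibrium.
Ka = x²/(C₀ − x); solving the quadratic gives x = 3.77 × 10^-3 M.
% ionization = x/C₀ × 100% = 3.77 × 10^-3/0.0369 × 100% = 10.2%

10.2%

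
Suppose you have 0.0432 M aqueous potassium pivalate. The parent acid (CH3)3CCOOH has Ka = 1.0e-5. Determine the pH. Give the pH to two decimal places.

pH = 8.82

(CH3)3CCOO- is the conjugate base of the weak acid (CH3)3CCOOH.
Kb = Kw/Ka = 1.0×10^-14 / 1.0 × 10^-5 = 1.00 × 10^-9
From the ICE table, Kb = x²/(0.0432 − x) = 1.00 × 10^-9.
Since Kb ≪ C₀, x ≈ √(Kb·C₀) = 6.57 × 10^-6 M.
pOH = 5.18, so pH = 14.00 − pOH = 8.82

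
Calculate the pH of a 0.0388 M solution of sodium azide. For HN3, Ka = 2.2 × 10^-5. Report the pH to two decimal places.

N3- is the conjugate base of the weak acid HN3.
Kb = Kw/Ka = 1.0×10^-14 / 2.2 × 10^-5 = 4.55 × 10^-10
Kb = [OH-]²/(0.0388 − [OH-]) = 4.55 × 10^-10
Neglecting [OH-] in the denominator: [OH-] = √(4.55 × 10^-10 × 0.0388) = 4.20 × 10^-6 M
([OH-]/C₀ = 0.011% < 5%, so the approximation holds.)
pOH = 5.38, so pH = 14.00 − pOH = 8.62

pH = 8.62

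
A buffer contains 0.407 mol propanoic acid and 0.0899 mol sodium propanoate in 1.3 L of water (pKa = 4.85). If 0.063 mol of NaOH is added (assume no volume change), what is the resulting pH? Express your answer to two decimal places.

pH = 4.50

After neutralization: n(CH3CH2COOH) = 0.344 mol, n(CH3CH2COO-) = 0.153 mol.
pH = pKa + log([A⁻]/[HA]) = 4.85 + log(0.153/0.344) = 4.85 -0.352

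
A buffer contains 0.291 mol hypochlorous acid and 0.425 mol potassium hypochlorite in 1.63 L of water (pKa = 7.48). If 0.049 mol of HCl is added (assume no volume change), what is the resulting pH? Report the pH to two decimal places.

Added H+ converts OCl- to HOCl: HOCl → 0.34 mol, OCl- → 0.376 mol.
Henderson–Hasselbalch with mole ratio 0.376/0.34: pH = 7.48 + (+0.044)

pH = 7.52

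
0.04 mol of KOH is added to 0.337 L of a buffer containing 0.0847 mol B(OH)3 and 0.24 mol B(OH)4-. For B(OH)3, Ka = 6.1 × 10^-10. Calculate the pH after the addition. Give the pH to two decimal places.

OH- converts B(OH)3 to B(OH)4-: B(OH)3 → 0.0447 mol, B(OH)4- → 0.28 mol.
pKa = −log(6.1 × 10^-10) = 9.215
pH = pKa + log(n_B(OH)4-/n_B(OH)3) = 9.215 + log(0.28/0.0447) = 9.215 + (+0.797)

pH = 10.01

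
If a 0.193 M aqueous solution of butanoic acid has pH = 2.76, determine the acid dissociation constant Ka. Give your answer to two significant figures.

[H+] = 10^(-2.76) = 1.74 × 10^-3 M
At equilibrium [HA] = 0.193 − 1.74 × 10^-3 = 1.91 × 10^-1 M
Ka = [H+][A-]/[HA] = (1.74 × 10^-3)² / 1.91 × 10^-1 = 1.6 × 10^-5

Ka = 1.6 × 10^-5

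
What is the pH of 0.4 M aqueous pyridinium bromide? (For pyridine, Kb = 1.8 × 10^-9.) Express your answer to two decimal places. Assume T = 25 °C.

C5H5NH+ is the conjugate acid of the weak base C5H5N.
Ka = Kw/Kb = 1.0×10^-14 / 1.8 × 10^-9 = 5.56 × 10^-6
From the ICE table, Ka = x²/(0.4 − x) = 5.56 × 10^-6.
Since Ka ≪ C₀, x ≈ √(Ka·C₀) = 1.49 × 10^-3 M.
pH = −log(1.49 × 10^-3) = 2.83

pH = 2.83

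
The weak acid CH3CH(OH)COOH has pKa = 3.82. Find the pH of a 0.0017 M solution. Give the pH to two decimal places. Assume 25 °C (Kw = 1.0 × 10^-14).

pH = 3.36

CH3CH(OH)COOH ⇌ CH3CH(OH)COO- + H+
Ka = 10^(−3.82) = 1.51 × 10^-4
From the ICE table, Ka = [H+]²/(0.0017 − [H+]) = 1.51 × 10^-4.
Here C₀/Ka ≈ 11.3, so the small-[H+] approximation fails. Use the quadratic:
[H+] = (−Ka + √(Ka² + 4·Ka·C₀))/2 = 4.37 × 10^-4 M
pH = −log(4.37 × 10^-4) = 3.36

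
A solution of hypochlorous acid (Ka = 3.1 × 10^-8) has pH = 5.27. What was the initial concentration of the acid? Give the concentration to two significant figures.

C₀ = 9.4 × 10^-4 M

[H+] = 10^(-5.27) = 5.37 × 10^-6 M = x
Ka = x²/(C₀ − x) ⇒ C₀ = x + x²/Ka
C₀ = 5.37 × 10^-6 + (5.37 × 10^-6)²/(3.1 × 10^-8) = 9.36 × 10^-4 M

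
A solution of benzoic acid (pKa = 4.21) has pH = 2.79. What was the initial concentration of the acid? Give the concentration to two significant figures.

[H+] = 10^(-2.79) = 1.62 × 10^-3 M = x
Ka = 10^(−4.21) = 6.17 × 10^-5
Ka = x²/(C₀ − x) ⇒ C₀ = x + x²/Ka
C₀ = 1.62 × 10^-3 + (1.62 × 10^-3)²/(6.17 × 10^-5) = 4.42 × 10^-2 M

C₀ = 4.4 × 10^-2 M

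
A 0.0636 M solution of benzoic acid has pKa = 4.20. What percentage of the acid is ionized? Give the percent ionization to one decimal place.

C6H5COOH ⇌ C6H5COO- + H+; let x = [H+] at equilibrium.
Ka = 10^(−4.20) = 6.31 × 10^-5
x ≈ √(Ka·C₀) = √(6.31 × 10^-5 × 0.0636) = 2.00 × 10^-3 M
% ionization = x/C₀ × 100% = 2.00 × 10^-3/0.0636 × 100% = 3.1%

3.1%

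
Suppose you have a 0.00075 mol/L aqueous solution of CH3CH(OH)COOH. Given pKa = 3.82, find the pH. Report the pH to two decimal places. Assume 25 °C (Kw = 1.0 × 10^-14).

CH3CH(OH)COOH ⇌ CH3CH(OH)COO- + H+
Ka = 10^(−3.82) = 1.51 × 10^-4
From the ICE table, Ka = [H+]²/(0.00075 − [H+]) = 1.51 × 10^-4.
The 5% rule fails; solving [H+]² + Ka·[H+] − Ka·C₀ = 0 exactly:
[H+] = [−0.000151 + √(0.000151² + 4.53e-07)]/2 = 2.69 × 10^-4 M
pH = −log[H+] = −log(2.69 × 10^-4) = 3.57

pH = 3.57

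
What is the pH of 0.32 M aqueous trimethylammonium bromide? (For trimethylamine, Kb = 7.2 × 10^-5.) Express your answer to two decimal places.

pH = 5.18

(CH3)3NH+ is the conjugate acid of the weak base (CH3)3N.
Ka = Kw/Kb = 1.0×10^-14 / 7.2 × 10^-5 = 1.39 × 10^-10
Ka = [H+]²/(0.32 − [H+]) = 1.39 × 10^-10
Neglecting [H+] in the denominator: [H+] = √(1.39 × 10^-10 × 0.32) = 6.67 × 10^-6 M
Check: 0.0021% ionized — well under 5%, approximation valid.
pH = −log[H+] = −log(6.67 × 10^-6) = 5.18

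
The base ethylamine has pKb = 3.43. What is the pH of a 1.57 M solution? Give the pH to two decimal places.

C2H5NH2 + H2O ⇌ C2H5NH3+ + OH-
Kb = 10^(−3.43) = 3.72 × 10^-4
From the ICE table, Kb = [OH-]²/(1.57 − [OH-]) = 3.72 × 10^-4.
Since Kb ≪ C₀, [OH-] ≈ √(Kb·C₀) = 2.42 × 10^-2 M.
Check: 1.5% ionized — well under 5%, approximation valid.
pOH = −log(2.42 × 10^-2) = 1.62; pH = 14.00 − 1.62 = 12.38

pH = 12.38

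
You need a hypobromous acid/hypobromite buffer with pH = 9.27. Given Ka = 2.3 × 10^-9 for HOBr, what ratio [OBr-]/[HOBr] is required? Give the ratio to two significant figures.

pKa = -log(2.3 × 10^-9) = 8.638
pH = pKa + log(r) ⇒ log(r) = 9.27 − 8.638 = +0.632
r = [OBr-]/[HOBr] = 10^(+0.632) = 4.29

ratio = 4.3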